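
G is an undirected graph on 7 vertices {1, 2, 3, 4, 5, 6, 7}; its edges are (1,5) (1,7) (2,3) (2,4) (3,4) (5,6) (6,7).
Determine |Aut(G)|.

48

G has two connected components, {1, 5, 6, 7} and {2, 3, 4}; each is 2-regular, so G = C_4 ⊔ C_3. The components are non-isomorphic (different sizes), so Aut(G) = Aut(C_4) × Aut(C_3) = D_4 × D_3 of order 8·6 = 48.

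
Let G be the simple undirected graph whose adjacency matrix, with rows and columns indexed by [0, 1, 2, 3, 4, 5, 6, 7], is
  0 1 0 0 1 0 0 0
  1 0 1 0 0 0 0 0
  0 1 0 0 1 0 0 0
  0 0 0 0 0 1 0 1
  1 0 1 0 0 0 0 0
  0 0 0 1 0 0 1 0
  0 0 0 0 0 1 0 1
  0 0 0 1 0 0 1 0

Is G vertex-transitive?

Yes

G has two connected components, {3, 5, 6, 7} and {0, 1, 2, 4}; each is 2-regular, so G = C_4 ⊔ C_4. With two isomorphic components, Aut(G) = Aut(C_4) ≀ S_2 = (D_4 × D_4) ⋊ Z_2: permute each cycle by D_4, then optionally swap the two cycles. Order 2·(2·4)² = 128. This group acts transitively on the 8 vertices.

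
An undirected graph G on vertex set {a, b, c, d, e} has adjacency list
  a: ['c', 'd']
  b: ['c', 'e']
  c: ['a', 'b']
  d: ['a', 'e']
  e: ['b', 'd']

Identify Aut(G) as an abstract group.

D_5

Every vertex has degree 2 and the graph is connected, so G is the 5-cycle C_5. The automorphisms of the 5-cycle are exactly the symmetries of a regular 5-gon: the dihedral group D_5, |D_5| = 10.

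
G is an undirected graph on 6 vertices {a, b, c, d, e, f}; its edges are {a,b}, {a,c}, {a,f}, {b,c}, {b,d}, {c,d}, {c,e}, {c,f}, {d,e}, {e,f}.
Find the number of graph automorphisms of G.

Vertex c is the unique vertex of degree 5; the remaining 5 vertices each have degree 3 and induce a cycle, so G is the wheel on 6 vertices with hub c. With the hub fixed, the remaining symmetry is that of the rim cycle C_5, giving the dihedral group D_5.

10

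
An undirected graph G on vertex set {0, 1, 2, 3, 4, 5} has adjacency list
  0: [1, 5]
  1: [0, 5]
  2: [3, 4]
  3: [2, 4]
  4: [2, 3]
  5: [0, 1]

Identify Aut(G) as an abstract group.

D_3 ≀ Z_2

G has two connected components, {0, 1, 5} and {2, 3, 4}; each is 2-regular, so G = C_3 ⊔ C_3. With two isomorphic components, Aut(G) = Aut(C_3) ≀ S_2 = (D_3 × D_3) ⋊ Z_2: permute each cycle by D_3, then optionally swap the two cycles. Order 2·(2·3)² = 72.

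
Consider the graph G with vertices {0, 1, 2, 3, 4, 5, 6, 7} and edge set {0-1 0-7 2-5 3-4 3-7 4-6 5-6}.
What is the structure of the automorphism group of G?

The degree sequence is [2, 1, 1, 2, 2, 2, 2, 2]; the two degree-1 vertices 1 and 2 are the ends of a path, so G = P_8. The only nontrivial automorphism of a path is the end-to-end reflection, so Aut(G) ≅ Z_2.

the cyclic group of order 2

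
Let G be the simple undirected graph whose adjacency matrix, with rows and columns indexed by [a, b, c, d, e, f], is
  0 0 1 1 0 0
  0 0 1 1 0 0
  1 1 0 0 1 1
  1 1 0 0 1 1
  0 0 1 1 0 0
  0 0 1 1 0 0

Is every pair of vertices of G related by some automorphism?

No

Automorphisms preserve degree, but G has vertices of degree 2 and vertices of degree 4; no automorphism maps one to the other, so G is not vertex-transitive.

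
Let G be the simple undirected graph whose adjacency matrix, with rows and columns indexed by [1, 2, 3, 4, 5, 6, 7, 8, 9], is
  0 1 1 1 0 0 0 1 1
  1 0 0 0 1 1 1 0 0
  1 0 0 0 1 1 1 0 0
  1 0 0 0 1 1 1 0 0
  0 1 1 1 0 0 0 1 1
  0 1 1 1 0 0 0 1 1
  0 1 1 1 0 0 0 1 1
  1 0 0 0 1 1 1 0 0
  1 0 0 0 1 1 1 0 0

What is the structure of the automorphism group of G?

The vertices split by degree into {1, 5, 6, 7} (degree 5) and {2, 3, 4, 8, 9} (degree 4); every edge runs between the two parts, so G is the complete bipartite graph K_{4,5}. The parts have unequal sizes, so no automorphism swaps them; each part is permuted independently, giving S_4 × S_5 of order 4!·5! = 2880.

S_4 × S_5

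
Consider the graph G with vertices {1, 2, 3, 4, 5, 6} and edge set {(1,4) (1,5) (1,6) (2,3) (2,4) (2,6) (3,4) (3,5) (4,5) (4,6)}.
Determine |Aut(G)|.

Vertex 4 is the unique vertex of degree 5; the remaining 5 vertices each have degree 3 and induce a cycle, so G is the wheel on 6 vertices with hub 4. With the hub fixed, the remaining symmetry is that of the rim cycle C_5, giving the dihedral group D_5.

10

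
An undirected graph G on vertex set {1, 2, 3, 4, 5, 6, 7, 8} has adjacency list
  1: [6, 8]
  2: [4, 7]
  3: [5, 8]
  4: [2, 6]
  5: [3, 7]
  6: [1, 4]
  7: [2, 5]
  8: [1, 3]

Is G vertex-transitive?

G is 2-regular and connected on 8 vertices, i.e. the cycle C_8. The automorphisms of the 8-cycle are exactly the symmetries of a regular 8-gon: the dihedral group D_8, |D_8| = 16. This group acts transitively on the 8 vertices.

Yes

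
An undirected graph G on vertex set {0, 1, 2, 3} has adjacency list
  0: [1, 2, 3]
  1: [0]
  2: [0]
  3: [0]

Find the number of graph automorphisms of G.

Vertex 0 has degree 3 and every other vertex has degree 1, so G is the star K_{1,3} with centre 0. The 3 leaves are pairwise interchangeable while the centre is fixed, giving Aut(G) = S_3.

6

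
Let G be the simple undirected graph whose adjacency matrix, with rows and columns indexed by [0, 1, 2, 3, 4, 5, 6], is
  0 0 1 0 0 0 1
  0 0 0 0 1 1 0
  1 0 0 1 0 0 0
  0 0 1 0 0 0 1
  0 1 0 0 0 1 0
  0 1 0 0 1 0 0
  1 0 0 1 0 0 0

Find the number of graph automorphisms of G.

G has two connected components, {0, 2, 3, 6} and {1, 4, 5}; each is 2-regular, so G = C_4 ⊔ C_3. No automorphism exchanges components of different sizes, hence Aut(G) is the direct product D_4 × D_3, order 48.

48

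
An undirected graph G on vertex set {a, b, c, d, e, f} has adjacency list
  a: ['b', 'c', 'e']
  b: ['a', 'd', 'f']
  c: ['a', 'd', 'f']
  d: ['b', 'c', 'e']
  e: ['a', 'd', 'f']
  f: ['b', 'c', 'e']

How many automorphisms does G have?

G is 3-regular and bipartite with parts {b, c, e} and {a, d, f} (each part is independent and every cross-pair is an edge), so G = K_{3,3}. Aut(K_{3,3}) is the wreath product S_3 ≀ Z_2: permute within each part, then optionally swap the parts; |Aut| = 2·(3!)² = 72.

72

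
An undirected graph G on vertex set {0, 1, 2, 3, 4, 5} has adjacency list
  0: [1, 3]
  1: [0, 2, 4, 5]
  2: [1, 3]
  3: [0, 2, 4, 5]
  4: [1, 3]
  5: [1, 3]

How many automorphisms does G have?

48

The vertices split by degree into {1, 3} (degree 4) and {0, 2, 4, 5} (degree 2); every edge runs between the two parts, so G is the complete bipartite graph K_{2,4}. Automorphisms preserve the bipartition setwise (since the parts differ in size) and act as S_4 × S_2 within it; |Aut| = 48.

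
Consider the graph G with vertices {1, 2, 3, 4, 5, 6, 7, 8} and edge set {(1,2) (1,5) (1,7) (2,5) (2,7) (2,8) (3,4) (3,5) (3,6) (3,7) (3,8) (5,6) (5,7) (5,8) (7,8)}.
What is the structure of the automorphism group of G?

Degrees alone do not determine every vertex (e.g. 2 and 8 both have degree 4), but their neighbour-degree multisets differ: N(2) has degrees [3, 4, 5, 6] while N(8) has degrees [4, 5, 5, 6]. Repeating this refinement separates all vertices, so the only automorphism is the identity.

1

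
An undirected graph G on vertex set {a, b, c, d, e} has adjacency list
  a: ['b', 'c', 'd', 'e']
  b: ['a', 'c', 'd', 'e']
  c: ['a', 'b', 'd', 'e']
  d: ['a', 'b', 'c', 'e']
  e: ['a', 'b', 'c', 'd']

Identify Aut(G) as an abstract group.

the symmetric group on 5 letters

All 5 vertices are pairwise adjacent: G = K_5. Any permutation of the 5 vertices preserves K_5, so Aut(K_5) = S_5 of order 5! = 120.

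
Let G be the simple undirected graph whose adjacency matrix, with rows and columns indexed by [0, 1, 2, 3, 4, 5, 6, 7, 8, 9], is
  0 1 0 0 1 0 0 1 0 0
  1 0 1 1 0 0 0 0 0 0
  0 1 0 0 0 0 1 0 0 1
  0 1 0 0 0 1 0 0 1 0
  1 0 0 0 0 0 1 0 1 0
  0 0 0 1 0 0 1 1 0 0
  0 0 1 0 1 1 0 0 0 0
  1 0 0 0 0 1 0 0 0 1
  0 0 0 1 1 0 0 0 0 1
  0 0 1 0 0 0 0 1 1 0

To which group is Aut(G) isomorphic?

G is 3-regular on 10 vertices with no triangles and no 4-cycles (girth 5): this is the Petersen graph. Viewing the Petersen graph as the Kneser graph K(5,2) — vertices are 2-subsets of {1,…,5}, edges join disjoint pairs — its automorphisms are exactly the permutations of the 5-element set, so Aut ≅ S_5 of order 120.

S_5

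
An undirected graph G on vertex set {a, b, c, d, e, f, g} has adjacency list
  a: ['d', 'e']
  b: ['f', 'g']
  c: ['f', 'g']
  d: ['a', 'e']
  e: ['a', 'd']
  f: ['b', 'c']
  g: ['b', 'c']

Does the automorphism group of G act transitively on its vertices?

G has two connected components, {b, c, f, g} and {a, d, e}; each is 2-regular, so G = C_4 ⊔ C_3. The orbit of a under Aut(G) is {a, d, e}, which does not contain b, so G is not vertex-transitive.

No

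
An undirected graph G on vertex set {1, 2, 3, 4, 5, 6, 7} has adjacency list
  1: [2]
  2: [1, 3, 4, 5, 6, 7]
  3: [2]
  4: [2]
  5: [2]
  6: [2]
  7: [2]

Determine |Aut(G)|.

720

Vertex 2 has degree 6 and every other vertex has degree 1, so G is the star K_{1,6} with centre 2. The 6 leaves are pairwise interchangeable while the centre is fixed, giving Aut(G) = S_6.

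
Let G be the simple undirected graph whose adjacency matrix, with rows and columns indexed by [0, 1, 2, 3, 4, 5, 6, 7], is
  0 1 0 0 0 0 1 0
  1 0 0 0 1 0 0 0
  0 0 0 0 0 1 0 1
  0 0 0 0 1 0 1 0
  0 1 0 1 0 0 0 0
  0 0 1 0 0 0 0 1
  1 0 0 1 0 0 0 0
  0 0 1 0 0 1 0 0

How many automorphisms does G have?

60

G has two connected components, {0, 1, 3, 4, 6} and {2, 5, 7}; each is 2-regular, so G = C_5 ⊔ C_3. The components are non-isomorphic (different sizes), so Aut(G) = Aut(C_5) × Aut(C_3) = D_5 × D_3 of order 10·6 = 60.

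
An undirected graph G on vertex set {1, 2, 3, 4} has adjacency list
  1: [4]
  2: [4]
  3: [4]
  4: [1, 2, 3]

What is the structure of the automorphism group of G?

S_3

Vertex 4 has degree 3 and every other vertex has degree 1, so G is the star K_{1,3} with centre 4. Any automorphism fixes the centre and permutes the 3 leaves freely, so Aut(G) ≅ S_3 of order 3! = 6.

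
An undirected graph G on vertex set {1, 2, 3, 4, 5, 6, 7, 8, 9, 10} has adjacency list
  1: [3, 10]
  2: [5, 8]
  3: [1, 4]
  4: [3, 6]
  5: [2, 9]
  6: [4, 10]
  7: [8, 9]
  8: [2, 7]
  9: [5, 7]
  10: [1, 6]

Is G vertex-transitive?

Yes

G has two connected components, {1, 3, 4, 6, 10} and {2, 5, 7, 8, 9}; each is 2-regular, so G = C_5 ⊔ C_5. With two isomorphic components, Aut(G) = Aut(C_5) ≀ S_2 = (D_5 × D_5) ⋊ Z_2: permute each cycle by D_5, then optionally swap the two cycles. Order 2·(2·5)² = 200. This group acts transitively on the 10 vertices.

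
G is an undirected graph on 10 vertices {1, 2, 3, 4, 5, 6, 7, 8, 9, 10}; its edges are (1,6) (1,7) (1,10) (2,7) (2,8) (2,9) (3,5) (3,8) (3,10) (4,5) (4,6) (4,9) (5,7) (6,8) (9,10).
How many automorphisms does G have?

G is 3-regular on 10 vertices with no triangles and no 4-cycles (girth 5): this is the Petersen graph. It is a classical fact that the Petersen graph has automorphism group S_5 (order 120), arising from its description as the Kneser graph K(5,2).

120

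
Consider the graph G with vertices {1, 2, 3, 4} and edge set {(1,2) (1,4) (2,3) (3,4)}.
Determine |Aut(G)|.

8

G is 2-regular and bipartite with parts {2, 4} and {1, 3} (each part is independent and every cross-pair is an edge), so G = K_{2,2}. Aut(K_{2,2}) is the wreath product S_2 ≀ Z_2: permute within each part, then optionally swap the parts; |Aut| = 2·(2!)² = 8.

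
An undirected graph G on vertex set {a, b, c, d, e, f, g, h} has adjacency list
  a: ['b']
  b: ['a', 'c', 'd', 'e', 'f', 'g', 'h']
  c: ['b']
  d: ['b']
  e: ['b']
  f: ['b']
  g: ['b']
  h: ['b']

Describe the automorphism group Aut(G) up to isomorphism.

Vertex b has degree 7 and every other vertex has degree 1, so G is the star K_{1,7} with centre b. Any automorphism fixes the centre and permutes the 7 leaves freely, so Aut(G) ≅ S_7 of order 7! = 5040.

S_7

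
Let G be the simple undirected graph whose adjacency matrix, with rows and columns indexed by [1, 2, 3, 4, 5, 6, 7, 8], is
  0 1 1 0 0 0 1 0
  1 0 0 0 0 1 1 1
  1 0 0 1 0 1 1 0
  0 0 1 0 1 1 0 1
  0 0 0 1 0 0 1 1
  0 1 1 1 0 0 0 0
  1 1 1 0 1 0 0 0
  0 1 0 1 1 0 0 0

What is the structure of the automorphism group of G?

The degree sequence is [3, 4, 4, 4, 3, 3, 4, 3]. Checking the degree-preserving permutations of the vertex set shows that none except the identity preserves every edge, so Aut(G) is trivial.

the trivial group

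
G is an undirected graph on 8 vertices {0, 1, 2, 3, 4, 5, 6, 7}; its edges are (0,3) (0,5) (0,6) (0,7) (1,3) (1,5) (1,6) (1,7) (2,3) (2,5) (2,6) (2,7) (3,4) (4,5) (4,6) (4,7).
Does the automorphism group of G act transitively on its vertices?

G is 4-regular and bipartite with parts {3, 5, 6, 7} and {0, 1, 2, 4} (each part is independent and every cross-pair is an edge), so G = K_{4,4}. Aut(K_{4,4}) is the wreath product S_4 ≀ Z_2: permute within each part, then optionally swap the parts; |Aut| = 2·(4!)² = 1152. Under this action every vertex can be carried to every other, so G is vertex-transitive.

Yes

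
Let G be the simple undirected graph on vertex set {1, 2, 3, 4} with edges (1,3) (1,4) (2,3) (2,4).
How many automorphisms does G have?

8

G is 2-regular and bipartite on 2^2 = 4 vertices with girth 4; it is the hypercube graph Q_2. Aut(Q_2) consists of the signed permutations of the 2 coordinate axes: 2! permutations times 2^2 sign flips, so |Aut| = 2^2·2! = 8.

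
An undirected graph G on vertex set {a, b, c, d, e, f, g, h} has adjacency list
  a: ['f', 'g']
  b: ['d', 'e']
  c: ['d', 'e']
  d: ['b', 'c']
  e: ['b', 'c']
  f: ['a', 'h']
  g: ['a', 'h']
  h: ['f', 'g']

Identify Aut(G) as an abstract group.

G has two connected components, {b, c, d, e} and {a, f, g, h}; each is 2-regular, so G = C_4 ⊔ C_4. With two isomorphic components, Aut(G) = Aut(C_4) ≀ S_2 = (D_4 × D_4) ⋊ Z_2: permute each cycle by D_4, then optionally swap the two cycles. Order 2·(2·4)² = 128.

D_4 ≀ Z_2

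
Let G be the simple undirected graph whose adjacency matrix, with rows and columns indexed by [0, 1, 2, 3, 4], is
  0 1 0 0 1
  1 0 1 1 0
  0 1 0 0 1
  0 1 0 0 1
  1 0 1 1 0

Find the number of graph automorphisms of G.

12

The vertices split by degree into {1, 4} (degree 3) and {0, 2, 3} (degree 2); every edge runs between the two parts, so G is the complete bipartite graph K_{2,3}. Automorphisms preserve the bipartition setwise (since the parts differ in size) and act as S_3 × S_2 within it; |Aut| = 12.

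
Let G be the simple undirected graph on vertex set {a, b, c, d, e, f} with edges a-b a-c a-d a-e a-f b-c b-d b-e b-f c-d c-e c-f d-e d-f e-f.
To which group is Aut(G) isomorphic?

S_6

Every vertex has degree 5, so G is the complete graph K_6. Any permutation of the 6 vertices preserves K_6, so Aut(K_6) = S_6 of order 6! = 720.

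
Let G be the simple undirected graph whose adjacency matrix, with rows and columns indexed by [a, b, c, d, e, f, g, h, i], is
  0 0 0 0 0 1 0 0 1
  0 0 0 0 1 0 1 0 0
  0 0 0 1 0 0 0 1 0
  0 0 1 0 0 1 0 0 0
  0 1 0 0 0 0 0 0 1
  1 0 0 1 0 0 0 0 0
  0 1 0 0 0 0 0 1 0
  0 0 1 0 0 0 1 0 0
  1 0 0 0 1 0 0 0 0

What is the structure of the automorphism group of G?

Every vertex has degree 2 and the graph is connected, so G is the 9-cycle C_9. C_9 has 9 rotations and 9 reflections, so Aut(C_9) ≅ D_9 of order 18.

the dihedral group of order 18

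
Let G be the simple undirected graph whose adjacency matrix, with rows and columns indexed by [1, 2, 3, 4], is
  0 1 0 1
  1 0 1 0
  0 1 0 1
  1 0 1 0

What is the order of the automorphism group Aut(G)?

G is 2-regular and bipartite on 2^2 = 4 vertices with girth 4; it is the hypercube graph Q_2. The symmetry group of the 2-cube is the hyperoctahedral group B_2 = Z_2 ≀ S_2, of order 2^2·2! = 8.

8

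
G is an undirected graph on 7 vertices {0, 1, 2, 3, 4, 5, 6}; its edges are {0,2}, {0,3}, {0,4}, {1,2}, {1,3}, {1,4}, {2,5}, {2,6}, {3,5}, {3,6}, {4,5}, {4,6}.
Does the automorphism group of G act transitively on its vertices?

Automorphisms preserve degree, but G has vertices of degree 3 and vertices of degree 4; no automorphism maps one to the other, so G is not vertex-transitive.

No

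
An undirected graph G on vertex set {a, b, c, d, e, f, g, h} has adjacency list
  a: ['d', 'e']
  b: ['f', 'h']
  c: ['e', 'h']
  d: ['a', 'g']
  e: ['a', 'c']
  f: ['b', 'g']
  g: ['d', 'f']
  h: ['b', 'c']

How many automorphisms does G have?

Every vertex has degree 2 and the graph is connected, so G is the 8-cycle C_8. C_8 has 8 rotations and 8 reflections, so Aut(C_8) ≅ D_8 of order 16.

16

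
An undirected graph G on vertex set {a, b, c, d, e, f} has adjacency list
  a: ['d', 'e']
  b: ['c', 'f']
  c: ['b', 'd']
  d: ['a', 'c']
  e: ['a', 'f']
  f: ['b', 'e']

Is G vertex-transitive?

Every vertex has degree 2 and the graph is connected, so G is the 6-cycle C_6. The automorphisms of the 6-cycle are exactly the symmetries of a regular 6-gon: the dihedral group D_6, |D_6| = 12. Under this action every vertex can be carried to every other, so G is vertex-transitive.

Yes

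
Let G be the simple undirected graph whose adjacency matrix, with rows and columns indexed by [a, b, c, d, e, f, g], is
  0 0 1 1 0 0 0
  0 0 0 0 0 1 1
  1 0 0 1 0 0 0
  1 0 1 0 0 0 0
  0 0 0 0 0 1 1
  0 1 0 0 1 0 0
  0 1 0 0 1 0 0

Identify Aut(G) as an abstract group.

G has two connected components, {b, e, f, g} and {a, c, d}; each is 2-regular, so G = C_4 ⊔ C_3. The components are non-isomorphic (different sizes), so Aut(G) = Aut(C_3) × Aut(C_4) = D_3 × D_4 of order 6·8 = 48.

D_3 × D_4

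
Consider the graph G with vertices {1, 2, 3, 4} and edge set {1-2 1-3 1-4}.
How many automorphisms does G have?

6

Vertex 1 has degree 3 and every other vertex has degree 1, so G is the star K_{1,3} with centre 1. Any automorphism fixes the centre and permutes the 3 leaves freely, so Aut(G) ≅ S_3 of order 3! = 6.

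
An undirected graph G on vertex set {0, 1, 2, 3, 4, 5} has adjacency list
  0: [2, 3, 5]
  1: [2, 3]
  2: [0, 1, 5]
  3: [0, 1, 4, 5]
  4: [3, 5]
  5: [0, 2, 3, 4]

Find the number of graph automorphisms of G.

Degrees alone do not determine every vertex (e.g. 0 and 2 both have degree 3), but their neighbour-degree multisets differ: N(0) has degrees [3, 4, 4] while N(2) has degrees [2, 3, 4]. Repeating this refinement separates all vertices, so the only automorphism is the identity.

1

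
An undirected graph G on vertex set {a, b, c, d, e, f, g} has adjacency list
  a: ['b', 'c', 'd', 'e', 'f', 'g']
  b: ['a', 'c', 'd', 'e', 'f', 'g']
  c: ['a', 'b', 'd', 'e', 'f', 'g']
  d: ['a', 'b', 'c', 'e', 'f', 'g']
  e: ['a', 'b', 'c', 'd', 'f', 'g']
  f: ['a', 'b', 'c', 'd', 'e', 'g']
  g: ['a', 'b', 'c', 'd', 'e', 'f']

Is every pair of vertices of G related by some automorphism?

Yes

Every vertex has degree 6, so G is the complete graph K_7. Every bijection on the vertex set is an automorphism of K_7; hence Aut(K_7) ≅ S_7, order 5040. Under this action every vertex can be carried to every other, so G is vertex-transitive.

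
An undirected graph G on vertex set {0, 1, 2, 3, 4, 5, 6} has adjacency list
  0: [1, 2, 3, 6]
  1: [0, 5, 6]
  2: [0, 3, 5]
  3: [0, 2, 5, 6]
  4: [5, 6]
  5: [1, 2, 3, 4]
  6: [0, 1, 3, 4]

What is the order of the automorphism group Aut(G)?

The degree sequence is [4, 3, 3, 4, 2, 4, 4]. Checking the degree-preserving permutations of the vertex set shows that none except the identity preserves every edge, so Aut(G) is trivial.

1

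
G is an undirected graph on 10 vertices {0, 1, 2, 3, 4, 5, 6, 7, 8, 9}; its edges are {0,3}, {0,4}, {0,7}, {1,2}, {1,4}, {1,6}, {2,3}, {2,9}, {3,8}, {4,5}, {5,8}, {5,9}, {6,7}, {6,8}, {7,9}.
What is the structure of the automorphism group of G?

the symmetric group S_5

G is 3-regular on 10 vertices with no triangles and no 4-cycles (girth 5): this is the Petersen graph. Viewing the Petersen graph as the Kneser graph K(5,2) — vertices are 2-subsets of {1,…,5}, edges join disjoint pairs — its automorphisms are exactly the permutations of the 5-element set, so Aut ≅ S_5 of order 120.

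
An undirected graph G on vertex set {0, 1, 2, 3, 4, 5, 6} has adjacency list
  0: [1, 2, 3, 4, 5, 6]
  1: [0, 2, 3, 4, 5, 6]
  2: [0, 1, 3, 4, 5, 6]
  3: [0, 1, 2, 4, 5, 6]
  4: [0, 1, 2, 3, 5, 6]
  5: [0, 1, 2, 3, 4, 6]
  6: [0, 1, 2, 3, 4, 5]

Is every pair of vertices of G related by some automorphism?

Yes

Every vertex has degree 6, so G is the complete graph K_7. Any permutation of the 7 vertices preserves K_7, so Aut(K_7) = S_7 of order 7! = 5040. This group acts transitively on the 7 vertices.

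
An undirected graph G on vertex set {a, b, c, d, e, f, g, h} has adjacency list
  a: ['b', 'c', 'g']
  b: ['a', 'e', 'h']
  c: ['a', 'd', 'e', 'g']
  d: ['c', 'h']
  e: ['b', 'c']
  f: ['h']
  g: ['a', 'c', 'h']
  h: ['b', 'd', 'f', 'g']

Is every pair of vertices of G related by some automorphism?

No

Vertex f is the only vertex of degree 1, so every automorphism fixes it; G is not vertex-transitive.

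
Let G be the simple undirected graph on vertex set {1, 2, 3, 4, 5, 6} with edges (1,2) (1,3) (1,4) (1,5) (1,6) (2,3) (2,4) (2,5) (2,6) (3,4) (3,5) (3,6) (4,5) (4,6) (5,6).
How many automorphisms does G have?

720

All 6 vertices are pairwise adjacent: G = K_6. Any permutation of the 6 vertices preserves K_6, so Aut(K_6) = S_6 of order 6! = 720.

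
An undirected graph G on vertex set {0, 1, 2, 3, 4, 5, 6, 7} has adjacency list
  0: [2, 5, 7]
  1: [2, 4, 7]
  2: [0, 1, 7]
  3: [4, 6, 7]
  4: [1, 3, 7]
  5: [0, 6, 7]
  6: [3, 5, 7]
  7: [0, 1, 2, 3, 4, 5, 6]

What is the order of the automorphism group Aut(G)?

Vertex 7 is the unique vertex of degree 7; the remaining 7 vertices each have degree 3 and induce a cycle, so G is the wheel on 8 vertices with hub 7. With the hub fixed, the remaining symmetry is that of the rim cycle C_7, giving the dihedral group D_7.

14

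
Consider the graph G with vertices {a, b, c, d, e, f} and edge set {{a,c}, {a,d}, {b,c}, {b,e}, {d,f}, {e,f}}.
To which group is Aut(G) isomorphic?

D_6

Every vertex has degree 2 and the graph is connected, so G is the 6-cycle C_6. C_6 has 6 rotations and 6 reflections, so Aut(C_6) ≅ D_6 of order 12.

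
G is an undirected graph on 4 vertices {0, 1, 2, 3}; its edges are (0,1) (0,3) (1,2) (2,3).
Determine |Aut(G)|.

G is 2-regular and bipartite with parts {1, 3} and {0, 2} (each part is independent and every cross-pair is an edge), so G = K_{2,2}. Each part can be permuted independently (S_2 × S_2) and the two equal-size parts can also be swapped, giving (S_2 × S_2) ⋊ Z_2 of order 2·(2!)² = 8.

8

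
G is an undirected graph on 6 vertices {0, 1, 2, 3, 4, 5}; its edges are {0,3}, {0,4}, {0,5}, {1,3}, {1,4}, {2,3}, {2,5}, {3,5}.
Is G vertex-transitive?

Vertex 3 is the only vertex of degree 4, so every automorphism fixes it; G is not vertex-transitive.

No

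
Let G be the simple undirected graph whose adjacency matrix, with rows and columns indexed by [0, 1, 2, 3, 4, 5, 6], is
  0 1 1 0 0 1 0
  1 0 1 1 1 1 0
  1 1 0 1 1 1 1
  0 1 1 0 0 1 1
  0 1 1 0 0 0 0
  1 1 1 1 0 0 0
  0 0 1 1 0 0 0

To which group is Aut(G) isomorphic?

Degrees alone do not determine every vertex (e.g. 3 and 5 both have degree 4), but their neighbour-degree multisets differ: N(3) has degrees [2, 4, 5, 6] while N(5) has degrees [3, 4, 5, 6]. Repeating this refinement separates all vertices, so the only automorphism is the identity.

{e}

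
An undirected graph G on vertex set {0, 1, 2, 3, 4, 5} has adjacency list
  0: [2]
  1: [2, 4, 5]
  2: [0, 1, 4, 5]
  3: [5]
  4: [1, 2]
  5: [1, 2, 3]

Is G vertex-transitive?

Vertex 2 is the only vertex of degree 4, so every automorphism fixes it; G is not vertex-transitive.

No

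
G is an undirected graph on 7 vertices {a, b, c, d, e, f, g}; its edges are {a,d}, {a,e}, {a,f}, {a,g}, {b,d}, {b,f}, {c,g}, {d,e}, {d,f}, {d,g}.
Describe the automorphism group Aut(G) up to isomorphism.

1

Degrees alone do not determine every vertex (e.g. b and e both have degree 2), but their neighbour-degree multisets differ: N(b) has degrees [3, 5] while N(e) has degrees [4, 5]. Repeating this refinement separates all vertices, so the only automorphism is the identity.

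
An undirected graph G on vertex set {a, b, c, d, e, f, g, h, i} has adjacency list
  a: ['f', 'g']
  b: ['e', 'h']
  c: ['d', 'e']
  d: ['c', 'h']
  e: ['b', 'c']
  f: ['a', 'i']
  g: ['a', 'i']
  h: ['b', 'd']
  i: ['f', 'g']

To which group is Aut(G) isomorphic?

G has two connected components, {b, c, d, e, h} and {a, f, g, i}; each is 2-regular, so G = C_5 ⊔ C_4. No automorphism exchanges components of different sizes, hence Aut(G) is the direct product D_5 × D_4, order 80.

D_5 × D_4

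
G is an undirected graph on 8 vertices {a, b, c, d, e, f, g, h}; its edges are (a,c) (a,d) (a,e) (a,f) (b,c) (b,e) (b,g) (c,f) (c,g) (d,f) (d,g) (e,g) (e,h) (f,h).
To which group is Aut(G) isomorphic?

1

The degree sequence is [4, 3, 4, 3, 4, 4, 4, 2]. Checking the degree-preserving permutations of the vertex set shows that none except the identity preserves every edge, so Aut(G) is trivial.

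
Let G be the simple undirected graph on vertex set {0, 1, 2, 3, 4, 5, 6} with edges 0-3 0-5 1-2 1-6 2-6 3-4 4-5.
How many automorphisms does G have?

48

G has two connected components, {0, 3, 4, 5} and {1, 2, 6}; each is 2-regular, so G = C_4 ⊔ C_3. The components are non-isomorphic (different sizes), so Aut(G) = Aut(C_3) × Aut(C_4) = D_3 × D_4 of order 6·8 = 48.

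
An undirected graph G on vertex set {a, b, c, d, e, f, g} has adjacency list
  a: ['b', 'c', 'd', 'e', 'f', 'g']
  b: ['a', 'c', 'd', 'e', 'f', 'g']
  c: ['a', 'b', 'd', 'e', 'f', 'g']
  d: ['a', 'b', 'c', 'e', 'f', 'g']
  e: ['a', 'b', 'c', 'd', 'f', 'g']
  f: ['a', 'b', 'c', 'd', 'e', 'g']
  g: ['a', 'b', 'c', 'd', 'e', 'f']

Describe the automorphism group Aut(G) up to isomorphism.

All 7 vertices are pairwise adjacent: G = K_7. Every bijection on the vertex set is an automorphism of K_7; hence Aut(K_7) ≅ S_7, order 5040.

the symmetric group on 7 letters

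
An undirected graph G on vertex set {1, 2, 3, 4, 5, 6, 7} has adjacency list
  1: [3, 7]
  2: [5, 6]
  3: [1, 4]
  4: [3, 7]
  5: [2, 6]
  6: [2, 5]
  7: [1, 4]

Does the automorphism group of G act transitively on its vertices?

No

G has two connected components, {1, 3, 4, 7} and {2, 5, 6}; each is 2-regular, so G = C_4 ⊔ C_3. The orbit of 1 under Aut(G) is {1, 3, 4, 7}, which does not contain 2, so G is not vertex-transitive.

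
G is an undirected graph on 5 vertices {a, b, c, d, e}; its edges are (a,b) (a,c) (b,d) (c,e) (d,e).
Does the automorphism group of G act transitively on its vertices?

Yes

G is 2-regular and connected on 5 vertices, i.e. the cycle C_5. C_5 has 5 rotations and 5 reflections, so Aut(C_5) ≅ D_5 of order 10. This group acts transitively on the 5 vertices.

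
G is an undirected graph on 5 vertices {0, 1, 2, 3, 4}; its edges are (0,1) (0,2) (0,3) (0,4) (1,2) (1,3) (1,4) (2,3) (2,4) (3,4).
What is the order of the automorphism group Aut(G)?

120

Every vertex has degree 4, so G is the complete graph K_5. Every bijection on the vertex set is an automorphism of K_5; hence Aut(K_5) ≅ S_5, order 120.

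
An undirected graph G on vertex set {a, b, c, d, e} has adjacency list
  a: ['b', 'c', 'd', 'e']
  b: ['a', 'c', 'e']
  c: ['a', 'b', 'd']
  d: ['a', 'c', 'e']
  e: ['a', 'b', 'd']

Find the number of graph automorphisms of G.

Vertex a is the unique vertex of degree 4; the remaining 4 vertices each have degree 3 and induce a cycle, so G is the wheel on 5 vertices with hub a. With the hub fixed, the remaining symmetry is that of the rim cycle C_4, giving the dihedral group D_4.

8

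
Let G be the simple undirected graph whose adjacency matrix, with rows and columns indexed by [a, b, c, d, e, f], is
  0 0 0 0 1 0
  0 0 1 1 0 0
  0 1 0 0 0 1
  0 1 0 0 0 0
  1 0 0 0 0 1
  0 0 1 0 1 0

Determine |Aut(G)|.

The degree sequence is [1, 2, 2, 1, 2, 2]; the two degree-1 vertices a and d are the ends of a path, so G = P_6. A path has exactly one nontrivial symmetry — reversal — giving Aut(G) of order 2.

2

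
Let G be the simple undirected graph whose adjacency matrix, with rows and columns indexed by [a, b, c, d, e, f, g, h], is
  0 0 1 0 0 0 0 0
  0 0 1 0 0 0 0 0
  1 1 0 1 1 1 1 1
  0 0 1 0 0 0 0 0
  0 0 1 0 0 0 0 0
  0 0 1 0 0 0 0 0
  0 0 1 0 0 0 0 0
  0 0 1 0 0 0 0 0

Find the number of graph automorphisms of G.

5040

Vertex c has degree 7 and every other vertex has degree 1, so G is the star K_{1,7} with centre c. Any automorphism fixes the centre and permutes the 7 leaves freely, so Aut(G) ≅ S_7 of order 7! = 5040.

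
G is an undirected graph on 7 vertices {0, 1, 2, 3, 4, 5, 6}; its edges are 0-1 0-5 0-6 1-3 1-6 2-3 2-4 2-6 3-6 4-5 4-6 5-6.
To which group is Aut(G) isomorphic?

Vertex 6 is the unique vertex of degree 6; the remaining 6 vertices each have degree 3 and induce a cycle, so G is the wheel on 7 vertices with hub 6. With the hub fixed, the remaining symmetry is that of the rim cycle C_6, giving the dihedral group D_6.

D_6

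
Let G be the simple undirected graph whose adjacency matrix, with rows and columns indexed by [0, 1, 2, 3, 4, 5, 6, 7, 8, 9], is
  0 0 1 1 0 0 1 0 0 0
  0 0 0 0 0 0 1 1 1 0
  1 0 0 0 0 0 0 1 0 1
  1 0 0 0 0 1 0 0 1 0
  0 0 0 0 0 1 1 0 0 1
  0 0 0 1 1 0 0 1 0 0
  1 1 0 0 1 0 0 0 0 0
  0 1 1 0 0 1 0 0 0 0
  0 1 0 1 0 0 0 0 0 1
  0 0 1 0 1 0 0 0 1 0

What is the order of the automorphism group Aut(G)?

120

G is 3-regular on 10 vertices with no triangles and no 4-cycles (girth 5): this is the Petersen graph. Viewing the Petersen graph as the Kneser graph K(5,2) — vertices are 2-subsets of {1,…,5}, edges join disjoint pairs — its automorphisms are exactly the permutations of the 5-element set, so Aut ≅ S_5 of order 120.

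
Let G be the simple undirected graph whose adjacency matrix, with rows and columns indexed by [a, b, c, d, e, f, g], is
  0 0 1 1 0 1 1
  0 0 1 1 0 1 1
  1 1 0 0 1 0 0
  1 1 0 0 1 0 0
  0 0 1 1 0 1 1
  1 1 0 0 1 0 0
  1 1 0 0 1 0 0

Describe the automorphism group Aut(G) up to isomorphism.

S_4 × S_3

The vertices split by degree into {a, b, e} (degree 4) and {c, d, f, g} (degree 3); every edge runs between the two parts, so G is the complete bipartite graph K_{3,4}. Automorphisms preserve the bipartition setwise (since the parts differ in size) and act as S_4 × S_3 within it; |Aut| = 144.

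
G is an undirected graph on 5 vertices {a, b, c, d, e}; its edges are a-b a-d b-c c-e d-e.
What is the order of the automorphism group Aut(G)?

10

G is 2-regular and connected on 5 vertices, i.e. the cycle C_5. C_5 has 5 rotations and 5 reflections, so Aut(C_5) ≅ D_5 of order 10.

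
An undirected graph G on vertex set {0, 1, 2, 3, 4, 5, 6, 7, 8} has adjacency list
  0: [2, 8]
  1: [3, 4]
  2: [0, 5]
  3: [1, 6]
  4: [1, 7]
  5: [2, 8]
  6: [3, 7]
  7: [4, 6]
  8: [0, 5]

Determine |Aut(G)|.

80

G has two connected components, {1, 3, 4, 6, 7} and {0, 2, 5, 8}; each is 2-regular, so G = C_5 ⊔ C_4. No automorphism exchanges components of different sizes, hence Aut(G) is the direct product D_5 × D_4, order 80.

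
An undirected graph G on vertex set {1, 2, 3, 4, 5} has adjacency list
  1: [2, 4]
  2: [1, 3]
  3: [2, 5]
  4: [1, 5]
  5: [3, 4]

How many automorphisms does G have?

Every vertex has degree 2 and the graph is connected, so G is the 5-cycle C_5. The automorphisms of the 5-cycle are exactly the symmetries of a regular 5-gon: the dihedral group D_5, |D_5| = 10.

10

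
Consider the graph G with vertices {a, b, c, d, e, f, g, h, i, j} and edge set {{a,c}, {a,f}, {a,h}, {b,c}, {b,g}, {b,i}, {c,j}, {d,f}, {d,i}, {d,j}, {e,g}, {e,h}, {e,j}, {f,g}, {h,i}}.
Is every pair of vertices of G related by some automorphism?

G is 3-regular on 10 vertices with no triangles and no 4-cycles (girth 5): this is the Petersen graph. Viewing the Petersen graph as the Kneser graph K(5,2) — vertices are 2-subsets of {1,…,5}, edges join disjoint pairs — its automorphisms are exactly the permutations of the 5-element set, so Aut ≅ S_5 of order 120. Under this action every vertex can be carried to every other, so G is vertex-transitive.

Yes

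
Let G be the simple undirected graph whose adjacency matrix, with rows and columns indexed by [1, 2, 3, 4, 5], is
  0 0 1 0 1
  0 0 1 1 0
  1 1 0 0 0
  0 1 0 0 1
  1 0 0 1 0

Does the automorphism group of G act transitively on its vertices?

Every vertex has degree 2 and the graph is connected, so G is the 5-cycle C_5. C_5 has 5 rotations and 5 reflections, so Aut(C_5) ≅ D_5 of order 10. This group acts transitively on the 5 vertices.

Yes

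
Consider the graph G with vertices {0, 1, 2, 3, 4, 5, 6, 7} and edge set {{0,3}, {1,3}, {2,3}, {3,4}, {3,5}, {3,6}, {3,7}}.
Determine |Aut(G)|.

Vertex 3 has degree 7 and every other vertex has degree 1, so G is the star K_{1,7} with centre 3. Any automorphism fixes the centre and permutes the 7 leaves freely, so Aut(G) ≅ S_7 of order 7! = 5040.

5040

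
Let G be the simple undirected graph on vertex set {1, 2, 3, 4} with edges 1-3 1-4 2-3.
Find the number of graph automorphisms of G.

2

The degree sequence is [2, 1, 2, 1]; the two degree-1 vertices 2 and 4 are the ends of a path, so G = P_4. The only nontrivial automorphism of a path is the end-to-end reflection, so Aut(G) ≅ Z_2.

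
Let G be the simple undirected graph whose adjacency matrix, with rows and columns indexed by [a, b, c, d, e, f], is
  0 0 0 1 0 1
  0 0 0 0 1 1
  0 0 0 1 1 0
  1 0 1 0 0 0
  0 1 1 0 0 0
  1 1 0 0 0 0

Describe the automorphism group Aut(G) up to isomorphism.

Every vertex has degree 2 and the graph is connected, so G is the 6-cycle C_6. The automorphisms of the 6-cycle are exactly the symmetries of a regular 6-gon: the dihedral group D_6, |D_6| = 12.

D_6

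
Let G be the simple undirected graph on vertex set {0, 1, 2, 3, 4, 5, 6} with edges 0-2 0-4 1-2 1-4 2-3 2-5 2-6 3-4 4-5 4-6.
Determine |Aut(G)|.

240

The vertices split by degree into {2, 4} (degree 5) and {0, 1, 3, 5, 6} (degree 2); every edge runs between the two parts, so G is the complete bipartite graph K_{2,5}. Automorphisms preserve the bipartition setwise (since the parts differ in size) and act as S_5 × S_2 within it; |Aut| = 240.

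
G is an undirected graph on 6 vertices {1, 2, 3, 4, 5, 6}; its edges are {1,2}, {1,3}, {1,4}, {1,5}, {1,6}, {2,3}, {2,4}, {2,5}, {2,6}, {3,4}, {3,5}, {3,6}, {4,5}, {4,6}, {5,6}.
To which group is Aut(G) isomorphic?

S_6

Every vertex has degree 5, so G is the complete graph K_6. Any permutation of the 6 vertices preserves K_6, so Aut(K_6) = S_6 of order 6! = 720.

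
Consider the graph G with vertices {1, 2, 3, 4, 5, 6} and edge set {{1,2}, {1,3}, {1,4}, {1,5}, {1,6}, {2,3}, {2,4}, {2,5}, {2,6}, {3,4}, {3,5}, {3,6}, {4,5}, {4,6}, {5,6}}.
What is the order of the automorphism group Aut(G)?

720

All 6 vertices are pairwise adjacent: G = K_6. Any permutation of the 6 vertices preserves K_6, so Aut(K_6) = S_6 of order 6! = 720.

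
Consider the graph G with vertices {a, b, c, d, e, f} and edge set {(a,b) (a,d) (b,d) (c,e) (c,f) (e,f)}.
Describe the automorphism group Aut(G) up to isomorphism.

D_3 ≀ Z_2

G has two connected components, {a, b, d} and {c, e, f}; each is 2-regular, so G = C_3 ⊔ C_3. With two isomorphic components, Aut(G) = Aut(C_3) ≀ S_2 = (D_3 × D_3) ⋊ Z_2: permute each cycle by D_3, then optionally swap the two cycles. Order 2·(2·3)² = 72.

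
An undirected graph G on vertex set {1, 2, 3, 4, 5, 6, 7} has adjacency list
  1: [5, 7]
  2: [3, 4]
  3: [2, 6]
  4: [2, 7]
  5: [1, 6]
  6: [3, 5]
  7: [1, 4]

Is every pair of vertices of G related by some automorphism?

Every vertex has degree 2 and the graph is connected, so G is the 7-cycle C_7. C_7 has 7 rotations and 7 reflections, so Aut(C_7) ≅ D_7 of order 14. This group acts transitively on the 7 vertices.

Yes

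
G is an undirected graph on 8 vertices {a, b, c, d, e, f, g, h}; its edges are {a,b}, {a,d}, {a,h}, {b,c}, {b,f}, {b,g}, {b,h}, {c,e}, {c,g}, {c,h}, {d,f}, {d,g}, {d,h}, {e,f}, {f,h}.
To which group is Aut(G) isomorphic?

Degrees alone do not determine every vertex (e.g. a and g both have degree 3), but their neighbour-degree multisets differ: N(a) has degrees [4, 5, 5] while N(g) has degrees [4, 4, 5]. Repeating this refinement separates all vertices, so the only automorphism is the identity.

the trivial group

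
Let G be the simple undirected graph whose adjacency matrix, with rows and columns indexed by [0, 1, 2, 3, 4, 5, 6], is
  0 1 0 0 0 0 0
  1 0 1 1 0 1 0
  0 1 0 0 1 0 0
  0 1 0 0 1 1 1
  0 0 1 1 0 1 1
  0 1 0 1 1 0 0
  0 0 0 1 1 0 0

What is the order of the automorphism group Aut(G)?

The degree sequence is [1, 4, 2, 4, 4, 3, 2]. Checking the degree-preserving permutations of the vertex set shows that none except the identity preserves every edge, so Aut(G) is trivial.

1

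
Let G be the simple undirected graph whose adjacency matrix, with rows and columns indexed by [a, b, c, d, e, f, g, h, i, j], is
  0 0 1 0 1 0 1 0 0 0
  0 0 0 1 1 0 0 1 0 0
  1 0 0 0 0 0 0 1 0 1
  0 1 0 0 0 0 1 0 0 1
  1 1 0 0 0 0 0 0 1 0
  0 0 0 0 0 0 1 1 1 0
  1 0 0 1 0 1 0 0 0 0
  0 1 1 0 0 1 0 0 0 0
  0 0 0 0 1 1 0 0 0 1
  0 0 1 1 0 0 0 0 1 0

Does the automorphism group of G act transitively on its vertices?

Yes

G is 3-regular on 10 vertices with no triangles and no 4-cycles (girth 5): this is the Petersen graph. It is a classical fact that the Petersen graph has automorphism group S_5 (order 120), arising from its description as the Kneser graph K(5,2). Under this action every vertex can be carried to every other, so G is vertex-transitive.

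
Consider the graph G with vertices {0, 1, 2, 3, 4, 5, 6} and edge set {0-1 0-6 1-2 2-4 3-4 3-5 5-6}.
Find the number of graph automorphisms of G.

14

G is 2-regular and connected on 7 vertices, i.e. the cycle C_7. The automorphisms of the 7-cycle are exactly the symmetries of a regular 7-gon: the dihedral group D_7, |D_7| = 14.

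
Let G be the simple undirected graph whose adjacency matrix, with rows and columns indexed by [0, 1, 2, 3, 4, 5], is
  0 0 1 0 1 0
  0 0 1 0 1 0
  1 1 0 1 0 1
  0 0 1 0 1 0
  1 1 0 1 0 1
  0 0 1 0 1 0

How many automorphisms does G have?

48

The vertices split by degree into {2, 4} (degree 4) and {0, 1, 3, 5} (degree 2); every edge runs between the two parts, so G is the complete bipartite graph K_{2,4}. The parts have unequal sizes, so no automorphism swaps them; each part is permuted independently, giving S_2 × S_4 of order 2!·4! = 48.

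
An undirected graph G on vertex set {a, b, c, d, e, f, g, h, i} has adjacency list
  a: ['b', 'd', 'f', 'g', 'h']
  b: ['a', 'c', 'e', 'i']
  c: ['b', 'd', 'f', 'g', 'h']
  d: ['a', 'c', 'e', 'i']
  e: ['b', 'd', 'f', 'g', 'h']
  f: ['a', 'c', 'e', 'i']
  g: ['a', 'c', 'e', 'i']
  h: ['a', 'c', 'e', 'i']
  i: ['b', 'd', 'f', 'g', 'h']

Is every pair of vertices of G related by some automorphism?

Automorphisms preserve degree, but G has vertices of degree 4 and vertices of degree 5; no automorphism maps one to the other, so G is not vertex-transitive.

No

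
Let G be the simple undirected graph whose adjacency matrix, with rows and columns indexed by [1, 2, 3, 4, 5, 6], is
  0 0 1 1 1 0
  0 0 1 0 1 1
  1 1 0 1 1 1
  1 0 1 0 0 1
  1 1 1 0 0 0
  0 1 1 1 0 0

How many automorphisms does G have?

Vertex 3 is the unique vertex of degree 5; the remaining 5 vertices each have degree 3 and induce a cycle, so G is the wheel on 6 vertices with hub 3. Every automorphism fixes the hub and acts on the rim 5-cycle, so Aut(G) ≅ Aut(C_5) = D_5 of order 10.

10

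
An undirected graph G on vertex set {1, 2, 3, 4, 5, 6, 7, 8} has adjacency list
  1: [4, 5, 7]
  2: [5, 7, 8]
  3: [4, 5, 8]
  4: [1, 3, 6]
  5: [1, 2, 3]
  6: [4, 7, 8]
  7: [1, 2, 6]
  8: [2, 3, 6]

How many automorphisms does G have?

G is 3-regular and bipartite on 2^3 = 8 vertices with girth 4; it is the hypercube graph Q_3. The symmetry group of the 3-cube is the hyperoctahedral group B_3 = Z_2 ≀ S_3, of order 2^3·3! = 48.

48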